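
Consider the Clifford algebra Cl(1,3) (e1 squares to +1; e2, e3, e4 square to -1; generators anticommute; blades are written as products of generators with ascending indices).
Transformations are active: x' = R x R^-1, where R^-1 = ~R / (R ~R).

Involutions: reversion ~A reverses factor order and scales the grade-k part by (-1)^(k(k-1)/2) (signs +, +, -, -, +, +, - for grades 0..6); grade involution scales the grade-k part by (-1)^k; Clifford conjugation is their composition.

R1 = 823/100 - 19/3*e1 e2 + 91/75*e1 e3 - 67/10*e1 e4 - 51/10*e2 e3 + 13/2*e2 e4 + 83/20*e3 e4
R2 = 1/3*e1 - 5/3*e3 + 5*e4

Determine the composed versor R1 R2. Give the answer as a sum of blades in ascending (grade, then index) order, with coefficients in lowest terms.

Distribute over the terms of R2 (each basis-blade product reordered to ascending indices, repeated generators contracted through their squares):
R1 (1/3*e1) = 823/300*e1 + 19/9*e2 - 91/225*e3 + 67/30*e4 - 17/10*e1 e2 e3 + 13/6*e1 e2 e4 + 83/60*e1 e3 e4
R1 (-5/3*e3) = 91/45*e1 - 17/2*e2 - 823/60*e3 - 83/12*e4 + 95/9*e1 e2 e3 - 67/6*e1 e3 e4 + 65/6*e2 e3 e4
R1 (5*e4) = 67/2*e1 - 65/2*e2 - 83/4*e3 + 823/20*e4 - 95/3*e1 e2 e4 + 91/15*e1 e3 e4 - 51/2*e2 e3 e4
Summing the partial products and collecting blades:
Answer: 34439/900*e1 - 350/9*e2 - 7846/225*e3 + 547/15*e4 + 797/90*e1 e2 e3 - 59/2*e1 e2 e4 - 223/60*e1 e3 e4 - 44/3*e2 e3 e4


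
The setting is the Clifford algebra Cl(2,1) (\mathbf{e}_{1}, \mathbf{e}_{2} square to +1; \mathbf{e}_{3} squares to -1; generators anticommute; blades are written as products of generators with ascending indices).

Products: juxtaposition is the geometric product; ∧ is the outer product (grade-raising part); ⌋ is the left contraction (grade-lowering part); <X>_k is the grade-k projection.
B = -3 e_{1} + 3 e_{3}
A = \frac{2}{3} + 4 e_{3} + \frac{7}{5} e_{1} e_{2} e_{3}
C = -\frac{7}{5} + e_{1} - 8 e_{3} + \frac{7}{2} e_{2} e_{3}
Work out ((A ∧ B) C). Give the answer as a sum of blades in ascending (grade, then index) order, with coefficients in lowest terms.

step 1: -2 e_{1} + 2 e_{3} + 12 e_{1} e_{3}
step 2: 14 + \frac{494}{5} e_{1} + 7 e_{2} - \frac{74}{5} e_{3} + 42 e_{1} e_{2} - \frac{14}{5} e_{1} e_{3} - 7 e_{1} e_{2} e_{3}
Answer: 14 + \frac{494}{5} e_{1} + 7 e_{2} - \frac{74}{5} e_{3} + 42 e_{1} e_{2} - \frac{14}{5} e_{1} e_{3} - 7 e_{1} e_{2} e_{3}


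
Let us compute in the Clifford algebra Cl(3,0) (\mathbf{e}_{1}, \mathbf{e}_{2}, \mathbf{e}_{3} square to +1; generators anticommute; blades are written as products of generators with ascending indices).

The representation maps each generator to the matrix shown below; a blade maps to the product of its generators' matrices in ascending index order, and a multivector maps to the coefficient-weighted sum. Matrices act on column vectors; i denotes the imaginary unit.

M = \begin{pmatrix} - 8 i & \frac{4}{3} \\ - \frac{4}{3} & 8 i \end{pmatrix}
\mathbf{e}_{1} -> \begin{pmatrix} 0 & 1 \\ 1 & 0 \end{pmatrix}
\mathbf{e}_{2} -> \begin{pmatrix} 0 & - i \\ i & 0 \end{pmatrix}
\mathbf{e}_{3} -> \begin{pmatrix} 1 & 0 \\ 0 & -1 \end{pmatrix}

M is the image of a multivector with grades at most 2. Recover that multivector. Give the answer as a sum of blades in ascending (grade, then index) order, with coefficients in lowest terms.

Method: 1, rho(e_{1}), rho(e_{2}), rho(e_{3}) form a trace-orthogonal basis of the 2x2 complex matrices (tr(X Y) = 2 if X = Y, else 0), so M = m0*1 + m1*rho(e_{1}) + m2*rho(e_{2}) + m3*rho(e_{3}) with m0 = tr(M)/2 = 0, m1 = tr(M rho(e_{1}))/2 = 0, m2 = tr(M rho(e_{2}))/2 = \frac{4 i}{3}, m3 = tr(M rho(e_{3}))/2 = - 8 i.
Multiplying table entries, the bivector images are rho(e_{1} e_{2}) = i*rho(e_{3}), rho(e_{1} e_{3}) = -i*rho(e_{2}), rho(e_{2} e_{3}) = i*rho(e_{1}); with real blade coefficients the real parts of m0..m3 are the coefficients of 1, e_{1}, e_{2}, e_{3} and the imaginary parts give the bivectors (e_{2} e_{3}: Im m1, e_{1} e_{3}: -Im m2, e_{1} e_{2}: Im m3).
Answer: -8 e_{1} e_{2} - \frac{4}{3} e_{1} e_{3}


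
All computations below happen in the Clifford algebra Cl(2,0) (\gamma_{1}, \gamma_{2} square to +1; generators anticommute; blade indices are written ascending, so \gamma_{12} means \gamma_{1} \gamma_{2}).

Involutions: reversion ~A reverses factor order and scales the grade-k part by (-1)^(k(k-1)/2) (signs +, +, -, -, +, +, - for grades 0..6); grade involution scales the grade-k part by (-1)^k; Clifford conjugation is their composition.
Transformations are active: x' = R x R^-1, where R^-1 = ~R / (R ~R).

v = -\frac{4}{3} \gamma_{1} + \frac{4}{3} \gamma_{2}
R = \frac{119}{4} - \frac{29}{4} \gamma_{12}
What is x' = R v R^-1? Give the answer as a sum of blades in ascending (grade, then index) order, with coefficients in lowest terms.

~R = \frac{119}{4} + \frac{29}{4} \gamma_{12}, and R ~R = \frac{7501}{8}, so R^-1 = ~R / (\frac{7501}{8}).
R v = -\frac{148}{3} \gamma_{1} + 30 \gamma_{2}
Answer: -\frac{40444}{22503} \gamma_{1} + \frac{12836}{22503} \gamma_{2}


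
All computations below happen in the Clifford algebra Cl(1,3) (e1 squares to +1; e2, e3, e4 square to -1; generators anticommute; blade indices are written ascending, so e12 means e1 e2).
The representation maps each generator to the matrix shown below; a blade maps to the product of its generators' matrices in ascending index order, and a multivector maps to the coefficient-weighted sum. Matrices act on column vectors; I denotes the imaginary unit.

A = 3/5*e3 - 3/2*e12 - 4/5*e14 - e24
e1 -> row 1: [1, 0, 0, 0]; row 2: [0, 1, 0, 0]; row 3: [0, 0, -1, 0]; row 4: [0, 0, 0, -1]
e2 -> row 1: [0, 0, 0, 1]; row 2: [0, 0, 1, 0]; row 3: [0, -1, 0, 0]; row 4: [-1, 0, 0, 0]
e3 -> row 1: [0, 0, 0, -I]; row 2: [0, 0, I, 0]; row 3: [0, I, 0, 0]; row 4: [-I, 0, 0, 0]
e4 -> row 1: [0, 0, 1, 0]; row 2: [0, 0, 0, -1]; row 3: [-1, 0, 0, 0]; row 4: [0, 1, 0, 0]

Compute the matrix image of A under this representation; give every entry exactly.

Bivector images (products of the table entries): rho(e12) = rho(e1)rho(e2) = row 1: [0, 0, 0, 1]; row 2: [0, 0, 1, 0]; row 3: [0, 1, 0, 0]; row 4: [1, 0, 0, 0]; rho(e14) = rho(e1)rho(e4) = row 1: [0, 0, 1, 0]; row 2: [0, 0, 0, -1]; row 3: [1, 0, 0, 0]; row 4: [0, -1, 0, 0]; rho(e24) = rho(e2)rho(e4) = row 1: [0, 1, 0, 0]; row 2: [-1, 0, 0, 0]; row 3: [0, 0, 0, 1]; row 4: [0, 0, -1, 0].
M = (3/5)*rho(e3) + (-3/2)*rho(e12) + (-4/5)*rho(e14) + (-1)*rho(e24), summed entrywise:
Answer: row 1: [0, -1, -4/5, -3/2 - 3*I/5]; row 2: [1, 0, -3/2 + 3*I/5, 4/5]; row 3: [-4/5, -3/2 + 3*I/5, 0, -1]; row 4: [-3/2 - 3*I/5, 4/5, 1, 0]


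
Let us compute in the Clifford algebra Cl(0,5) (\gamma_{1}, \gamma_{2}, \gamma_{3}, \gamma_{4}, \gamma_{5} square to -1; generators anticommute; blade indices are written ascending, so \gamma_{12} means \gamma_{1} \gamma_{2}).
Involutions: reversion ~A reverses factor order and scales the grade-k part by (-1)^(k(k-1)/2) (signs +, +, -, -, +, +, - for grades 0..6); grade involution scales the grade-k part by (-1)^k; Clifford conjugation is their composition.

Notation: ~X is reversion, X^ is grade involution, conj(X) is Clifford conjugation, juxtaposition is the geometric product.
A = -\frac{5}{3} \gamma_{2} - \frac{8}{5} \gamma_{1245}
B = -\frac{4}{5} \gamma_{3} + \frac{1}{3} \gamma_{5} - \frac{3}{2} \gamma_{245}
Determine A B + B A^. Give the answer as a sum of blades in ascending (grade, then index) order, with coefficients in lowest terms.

first term: \frac{12}{5} \gamma_{1} + \frac{4}{3} \gamma_{23} - \frac{5}{9} \gamma_{25} - \frac{5}{2} \gamma_{45} + \frac{8}{15} \gamma_{124} + \frac{32}{25} \gamma_{12345}
second term: -\frac{12}{5} \gamma_{1} + \frac{4}{3} \gamma_{23} - \frac{5}{9} \gamma_{25} + \frac{5}{2} \gamma_{45} - \frac{8}{15} \gamma_{124} + \frac{32}{25} \gamma_{12345}
Answer: \frac{8}{3} \gamma_{23} - \frac{10}{9} \gamma_{25} + \frac{64}{25} \gamma_{12345}


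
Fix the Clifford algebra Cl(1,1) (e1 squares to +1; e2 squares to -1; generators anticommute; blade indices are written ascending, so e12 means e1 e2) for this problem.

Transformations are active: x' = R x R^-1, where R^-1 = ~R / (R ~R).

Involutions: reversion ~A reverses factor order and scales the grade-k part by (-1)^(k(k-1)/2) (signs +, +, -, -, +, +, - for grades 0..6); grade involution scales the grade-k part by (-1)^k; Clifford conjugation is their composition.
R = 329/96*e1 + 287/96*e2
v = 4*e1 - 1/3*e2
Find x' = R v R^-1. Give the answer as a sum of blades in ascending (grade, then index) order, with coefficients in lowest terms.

~R = 329/96*e1 + 287/96*e2, and R ~R = 539/192, so R^-1 = ~R / (539/192).
R v = 4235/288 - 3773/288*e12
Answer: 2297/72*e1 + 2279/72*e2


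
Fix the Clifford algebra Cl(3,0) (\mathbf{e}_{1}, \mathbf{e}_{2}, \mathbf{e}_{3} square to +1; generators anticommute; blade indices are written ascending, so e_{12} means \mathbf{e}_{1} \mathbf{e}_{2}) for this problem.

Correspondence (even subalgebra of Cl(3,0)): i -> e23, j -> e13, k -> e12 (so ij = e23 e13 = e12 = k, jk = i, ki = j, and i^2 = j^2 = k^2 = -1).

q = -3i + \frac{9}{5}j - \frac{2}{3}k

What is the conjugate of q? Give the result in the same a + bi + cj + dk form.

In blades: q = -\frac{2}{3} e_{12} + \frac{9}{5} e_{13} - 3 e_{23}.
Quaternion conjugation is reversion on the even subalgebra: the scalar is fixed and every grade-2 blade flips sign, giving \frac{2}{3} e_{12} - \frac{9}{5} e_{13} + 3 e_{23}; translating back:
Answer: 3i - \frac{9}{5}j + \frac{2}{3}k


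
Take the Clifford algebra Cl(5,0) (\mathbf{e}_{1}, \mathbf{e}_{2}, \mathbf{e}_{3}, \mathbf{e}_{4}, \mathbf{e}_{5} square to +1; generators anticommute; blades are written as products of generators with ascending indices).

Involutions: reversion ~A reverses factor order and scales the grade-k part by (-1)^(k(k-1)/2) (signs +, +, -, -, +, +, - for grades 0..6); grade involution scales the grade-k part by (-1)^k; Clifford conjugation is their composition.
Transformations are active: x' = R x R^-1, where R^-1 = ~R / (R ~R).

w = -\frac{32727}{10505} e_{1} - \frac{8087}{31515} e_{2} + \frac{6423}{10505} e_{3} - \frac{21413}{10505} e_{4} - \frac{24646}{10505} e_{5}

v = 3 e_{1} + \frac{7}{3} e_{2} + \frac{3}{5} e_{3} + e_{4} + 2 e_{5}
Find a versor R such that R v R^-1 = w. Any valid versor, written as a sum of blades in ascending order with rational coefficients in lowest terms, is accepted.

Key observation: q(v) = q(w) = \frac{4456}{225} (sandwiches preserve the norm), so R = v + w = -\frac{1212}{10505} e_{1} + \frac{21816}{10505} e_{2} + \frac{12726}{10505} e_{3} - \frac{10908}{10505} e_{4} - \frac{3636}{10505} e_{5} works whenever it is invertible — the component of v along it is kept and (v - w)/2 reverses, sending v to w.
Answer: -\frac{1212}{10505} e_{1} + \frac{21816}{10505} e_{2} + \frac{12726}{10505} e_{3} - \frac{10908}{10505} e_{4} - \frac{3636}{10505} e_{5}


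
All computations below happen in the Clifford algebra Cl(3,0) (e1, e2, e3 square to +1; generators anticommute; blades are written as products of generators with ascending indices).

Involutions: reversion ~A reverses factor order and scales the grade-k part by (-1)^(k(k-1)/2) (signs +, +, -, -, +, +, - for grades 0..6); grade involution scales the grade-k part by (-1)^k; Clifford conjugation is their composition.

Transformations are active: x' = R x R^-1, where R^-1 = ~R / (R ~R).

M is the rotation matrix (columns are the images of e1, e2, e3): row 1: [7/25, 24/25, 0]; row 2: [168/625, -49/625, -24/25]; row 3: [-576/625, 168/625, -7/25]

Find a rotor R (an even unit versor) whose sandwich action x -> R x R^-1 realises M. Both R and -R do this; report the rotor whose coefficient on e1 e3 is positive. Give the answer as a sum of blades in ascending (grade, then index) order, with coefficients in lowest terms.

Method: write R = a + b12*e1 e2 + b13*e1 e3 + b23*e2 e3 with a^2 + b12^2 + b13^2 + b23^2 = 1 (so R^-1 = ~R). Expanding the columns R e_j ~R gives tr M = 4a^2 - 1 and, from the antisymmetric part, M21 - M12 = -4a*b12, M13 - M31 = 4a*b13, M32 - M23 = -4a*b23.
Here tr M = -49/625, so a^2 = (1 + tr M)/4 = 144/625 and a = ±12/25. Taking a = 12/25: M21 - M12 = -432/625, M13 - M31 = 576/625, M32 - M23 = 768/625, giving b12 = 9/25, b13 = 12/25, b23 = -16/25, i.e. R = 12/25 + 9/25*e1 e2 + 12/25*e1 e3 - 16/25*e2 e3.
Its e1 e3 coefficient is already positive.
Answer: 12/25 + 9/25*e1 e2 + 12/25*e1 e3 - 16/25*e2 e3. Uniqueness: Spin(3) -> SO(3) maps R and -R to the same rotation of trace -49/625; fixing the sign of the e1 e3 coefficient removes the ambiguity.


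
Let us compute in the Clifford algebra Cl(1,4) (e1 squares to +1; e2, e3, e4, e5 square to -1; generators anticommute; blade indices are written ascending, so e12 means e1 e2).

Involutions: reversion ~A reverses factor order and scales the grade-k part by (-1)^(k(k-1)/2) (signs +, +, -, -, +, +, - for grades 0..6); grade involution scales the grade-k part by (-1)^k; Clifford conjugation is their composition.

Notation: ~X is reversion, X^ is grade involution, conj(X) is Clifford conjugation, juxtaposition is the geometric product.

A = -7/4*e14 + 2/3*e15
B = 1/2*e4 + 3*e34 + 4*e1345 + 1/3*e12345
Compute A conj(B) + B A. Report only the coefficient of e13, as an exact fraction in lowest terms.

first term: -7/8*e1 + 21/4*e13 + 8/3*e34 + 7*e35 + 1/3*e145 + 2/9*e234 + 7/12*e235 - 2*e1345
second term: -7/8*e1 + 21/4*e13 + 8/3*e34 + 7*e35 - 1/3*e145 - 2/9*e234 - 7/12*e235 + 2*e1345
Answer: 21/2


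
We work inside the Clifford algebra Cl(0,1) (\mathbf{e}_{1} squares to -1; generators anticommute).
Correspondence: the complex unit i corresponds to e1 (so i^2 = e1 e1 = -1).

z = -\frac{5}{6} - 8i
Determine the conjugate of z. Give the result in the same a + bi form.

In blades: z = -\frac{5}{6} - 8 e_{1}.
Conjugation here is Clifford conjugation: the scalar is fixed and the grade-1 and grade-2 blades all flip sign, giving -\frac{5}{6} + 8 e_{1}; translating back:
Answer: -\frac{5}{6} + 8i


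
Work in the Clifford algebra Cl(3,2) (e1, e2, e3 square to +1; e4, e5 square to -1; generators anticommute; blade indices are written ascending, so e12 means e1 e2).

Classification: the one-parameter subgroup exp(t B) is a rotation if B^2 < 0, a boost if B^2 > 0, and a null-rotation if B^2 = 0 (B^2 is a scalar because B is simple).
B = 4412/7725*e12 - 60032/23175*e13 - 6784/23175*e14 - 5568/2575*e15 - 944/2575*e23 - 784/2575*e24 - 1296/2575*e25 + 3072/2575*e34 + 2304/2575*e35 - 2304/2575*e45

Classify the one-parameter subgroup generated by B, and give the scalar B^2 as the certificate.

B^2 term by term: the squares give (4412/7725)^2*(e12)^2 + (-60032/23175)^2*(e13)^2 + (-6784/23175)^2*(e14)^2 + (-5568/2575)^2*(e15)^2 + (-944/2575)^2*(e23)^2 + (-784/2575)^2*(e24)^2 + (-1296/2575)^2*(e25)^2 + (3072/2575)^2*(e34)^2 + (2304/2575)^2*(e35)^2 + (-2304/2575)^2*(e45)^2 = 19465744/59675625*(-1) + 3603841024/537080625*(-1) + 46022656/537080625*(+1) + 31002624/6630625*(+1) + 891136/6630625*(-1) + 614656/6630625*(+1) + 1679616/6630625*(+1) + 9437184/6630625*(+1) + 5308416/6630625*(+1) + 5308416/6630625*(-1) = -16/25 (each basis 2-blade squares to minus the product of its generators' squares); cross terms between blades sharing an index anticommute and cancel; the commuting (index-disjoint) pairs give grade-4 terms 2*c*c'*(blade product), which cancel blade by blade — e1234: 9035776/6630625 - 94130176/59675625 + 12808192/59675625 = 0; e1235: 6776832/6630625 - 17289216/6630625 + 10512384/6630625 = 0; e1245: -6776832/6630625 - 1953792/6630625 + 8730624/6630625 = 0; e1345: 30736384/6630625 + 3473408/6630625 - 34209792/6630625 = 0; e2345: 4349952/6630625 + 3612672/6630625 - 7962624/6630625 = 0 — confirming B is simple. So B^2 = -16/25.
Answer: rotation, certificate B^2 = -16/25. Key observation: B^2 = -16/25 is a conjugation invariant, so its sign decides the class regardless of the surface form of B.


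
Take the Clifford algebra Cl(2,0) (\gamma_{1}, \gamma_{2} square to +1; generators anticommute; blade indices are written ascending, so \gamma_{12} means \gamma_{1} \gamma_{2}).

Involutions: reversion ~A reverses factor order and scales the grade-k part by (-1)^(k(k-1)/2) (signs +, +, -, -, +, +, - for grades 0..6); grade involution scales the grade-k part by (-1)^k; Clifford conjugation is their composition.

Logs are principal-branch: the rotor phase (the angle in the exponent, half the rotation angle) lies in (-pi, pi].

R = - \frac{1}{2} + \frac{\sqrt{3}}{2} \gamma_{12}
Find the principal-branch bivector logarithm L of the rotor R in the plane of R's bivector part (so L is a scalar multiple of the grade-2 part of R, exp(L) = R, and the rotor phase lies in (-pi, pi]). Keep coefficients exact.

The scalar part of R is - \frac{1}{2}, and that scalar determines the rotor phase on the principal branch; recovering the unit plane as bivector-part over sine of the phase gives L = phase * plane.
Concretely: cos(phase) = - \frac{1}{2} gives phase = ±\frac{2 \pi}{3}, and since phase/sin(phase) is even the sign is immaterial: L = (phase/sin(phase)) * <R>_2 = (\frac{4 \sqrt{3} \pi}{9}) * <R>_2.
Answer: \frac{2 \pi}{3} \gamma_{12}


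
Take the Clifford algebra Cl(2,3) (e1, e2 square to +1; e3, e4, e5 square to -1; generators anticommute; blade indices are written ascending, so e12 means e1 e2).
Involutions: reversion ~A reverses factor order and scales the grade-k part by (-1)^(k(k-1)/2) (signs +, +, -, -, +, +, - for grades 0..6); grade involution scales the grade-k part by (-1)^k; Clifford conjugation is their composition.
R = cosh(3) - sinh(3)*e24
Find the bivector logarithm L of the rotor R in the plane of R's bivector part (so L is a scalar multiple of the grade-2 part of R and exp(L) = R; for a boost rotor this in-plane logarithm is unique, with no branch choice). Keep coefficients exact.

The scalar part of R is cosh(3), which fixes the rapidity magnitude through cosh (cosh is even, so it cannot fix the sign — the bivector part carries that); dividing the bivector part by sinh of the rapidity gives the plane, and L = rapidity * plane, where the joint sign ambiguity of (rapidity, plane) cancels in the product.
Concretely: cosh(rapidity) = cosh(3) gives rapidity = ±3, and since rapidity/sinh(rapidity) is even the sign is immaterial: L = (rapidity/sinh(rapidity)) * <R>_2 = (3/sinh(3)) * <R>_2.
Answer: -3*e24


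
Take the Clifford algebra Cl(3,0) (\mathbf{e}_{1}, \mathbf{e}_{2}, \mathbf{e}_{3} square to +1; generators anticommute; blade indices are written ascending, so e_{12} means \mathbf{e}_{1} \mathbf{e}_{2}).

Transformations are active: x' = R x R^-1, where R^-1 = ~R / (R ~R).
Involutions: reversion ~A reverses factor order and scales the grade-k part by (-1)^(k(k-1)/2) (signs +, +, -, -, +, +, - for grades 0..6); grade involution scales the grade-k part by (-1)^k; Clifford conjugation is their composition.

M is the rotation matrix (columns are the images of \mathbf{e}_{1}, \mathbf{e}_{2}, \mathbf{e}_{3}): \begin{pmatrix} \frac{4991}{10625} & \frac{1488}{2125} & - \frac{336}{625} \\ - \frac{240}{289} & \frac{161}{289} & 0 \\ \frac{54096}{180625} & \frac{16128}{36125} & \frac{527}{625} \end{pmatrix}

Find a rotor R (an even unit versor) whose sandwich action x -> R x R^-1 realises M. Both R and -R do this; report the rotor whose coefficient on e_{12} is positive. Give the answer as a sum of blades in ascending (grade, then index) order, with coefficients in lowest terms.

Method: write R = a + b12*e_{12} + b13*e_{13} + b23*e_{23} with a^2 + b12^2 + b13^2 + b23^2 = 1 (so R^-1 = ~R). Expanding the columns R e_j ~R gives tr M = 4a^2 - 1 and, from the antisymmetric part, M21 - M12 = -4a*b12, M13 - M31 = 4a*b13, M32 - M23 = -4a*b23.
Here tr M = \frac{13511}{7225}, so a^2 = (1 + tr M)/4 = \frac{5184}{7225} and a = ±\frac{72}{85}. Taking a = \frac{72}{85}: M21 - M12 = -\frac{55296}{36125}, M13 - M31 = -\frac{6048}{7225}, M32 - M23 = \frac{16128}{36125}, giving b12 = \frac{192}{425}, b13 = -\frac{21}{85}, b23 = -\frac{56}{425}, i.e. R = \frac{72}{85} + \frac{192}{425} e_{12} - \frac{21}{85} e_{13} - \frac{56}{425} e_{23}.
Its e_{12} coefficient is already positive.
Answer: \frac{72}{85} + \frac{192}{425} e_{12} - \frac{21}{85} e_{13} - \frac{56}{425} e_{23}. Why the constraint matters: R and -R act identically through the sandwich — M has trace \frac{13511}{7225} either way — so only the sign condition on e_{12} picks one of the two preimages.


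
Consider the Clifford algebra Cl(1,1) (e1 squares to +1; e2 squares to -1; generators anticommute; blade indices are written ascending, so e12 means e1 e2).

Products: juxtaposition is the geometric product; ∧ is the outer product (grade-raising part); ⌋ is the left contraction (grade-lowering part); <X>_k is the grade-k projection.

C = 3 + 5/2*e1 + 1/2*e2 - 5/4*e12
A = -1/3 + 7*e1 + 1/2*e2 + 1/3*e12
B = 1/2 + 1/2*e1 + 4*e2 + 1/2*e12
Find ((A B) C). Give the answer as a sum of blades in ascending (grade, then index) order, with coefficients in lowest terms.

step 1: 3/2 + 9/4*e1 + 9/4*e2 + 111/4*e12
step 2: -411/16 - 99/16*e1 - 1035/16*e2 + 615/8*e12
Answer: -411/16 - 99/16*e1 - 1035/16*e2 + 615/8*e12


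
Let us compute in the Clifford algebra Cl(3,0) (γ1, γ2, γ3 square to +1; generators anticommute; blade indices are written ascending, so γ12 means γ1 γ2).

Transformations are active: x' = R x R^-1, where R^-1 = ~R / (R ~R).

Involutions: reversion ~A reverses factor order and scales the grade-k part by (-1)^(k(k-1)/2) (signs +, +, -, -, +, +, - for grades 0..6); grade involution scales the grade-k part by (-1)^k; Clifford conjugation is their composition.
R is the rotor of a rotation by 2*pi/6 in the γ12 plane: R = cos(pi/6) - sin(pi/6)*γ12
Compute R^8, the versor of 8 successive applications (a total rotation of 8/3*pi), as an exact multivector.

Because a rotor carries half the rotation angle, composing 8 copies of this γ12-plane rotor multiplies the phase: 8*(pi/6) = 4*pi/3, hence R^8 = cos(4*pi/3) - sin(4*pi/3)*γ12.
cos(4*pi/3) = -1/2 and sin(4*pi/3) = -sqrt(3)/2, so R^8 = -1/2 + sqrt(3)/2*γ12. The net rotation is 2/3*pi (after discarding 1 full turn, each of which contributes a factor -1 to the rotor); the rotor keeps the half-angle phase exactly.
Answer: -1/2 + sqrt(3)/2*γ12


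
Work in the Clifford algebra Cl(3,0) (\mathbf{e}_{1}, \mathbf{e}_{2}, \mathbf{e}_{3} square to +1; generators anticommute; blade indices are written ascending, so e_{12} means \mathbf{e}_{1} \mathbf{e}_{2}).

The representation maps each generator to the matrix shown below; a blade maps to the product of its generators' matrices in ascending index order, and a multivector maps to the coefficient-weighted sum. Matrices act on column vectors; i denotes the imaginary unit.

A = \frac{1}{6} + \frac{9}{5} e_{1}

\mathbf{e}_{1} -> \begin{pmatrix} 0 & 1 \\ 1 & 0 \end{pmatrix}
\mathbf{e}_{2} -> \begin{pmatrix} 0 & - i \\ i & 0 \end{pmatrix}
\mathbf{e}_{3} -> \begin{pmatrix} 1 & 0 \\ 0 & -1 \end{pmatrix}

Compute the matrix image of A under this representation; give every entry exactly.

M = (\frac{1}{6})*1 + (\frac{9}{5})*rho(e_{1}), summed entrywise (1 is the identity matrix):
Answer: \begin{pmatrix} \frac{1}{6} & \frac{9}{5} \\ \frac{9}{5} & \frac{1}{6} \end{pmatrix}


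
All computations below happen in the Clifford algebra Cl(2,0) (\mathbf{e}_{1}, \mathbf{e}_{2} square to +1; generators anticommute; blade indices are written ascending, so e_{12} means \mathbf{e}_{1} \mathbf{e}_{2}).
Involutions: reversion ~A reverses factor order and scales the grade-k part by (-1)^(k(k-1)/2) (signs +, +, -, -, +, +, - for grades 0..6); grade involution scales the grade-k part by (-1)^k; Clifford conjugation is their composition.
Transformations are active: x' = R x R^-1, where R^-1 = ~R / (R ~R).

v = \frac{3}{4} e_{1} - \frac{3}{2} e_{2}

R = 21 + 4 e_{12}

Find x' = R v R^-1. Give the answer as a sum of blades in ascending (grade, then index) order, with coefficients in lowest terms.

~R = 21 - 4 e_{12}, and R ~R = 457, so R^-1 = ~R / (457).
R v = \frac{39}{4} e_{1} - \frac{69}{2} e_{2}
Answer: \frac{267}{1828} e_{1} - \frac{1527}{914} e_{2}


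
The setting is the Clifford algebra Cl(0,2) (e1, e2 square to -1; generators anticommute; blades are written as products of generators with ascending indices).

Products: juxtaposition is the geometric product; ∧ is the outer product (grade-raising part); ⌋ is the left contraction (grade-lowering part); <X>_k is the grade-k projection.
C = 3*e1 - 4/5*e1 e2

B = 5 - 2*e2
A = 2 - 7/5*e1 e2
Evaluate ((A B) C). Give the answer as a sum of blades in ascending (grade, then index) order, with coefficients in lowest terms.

step 1: 10 - 14/5*e1 - 4*e2 - 7*e1 e2
step 2: 14/5 + 166/5*e1 - 581/25*e2 + 4*e1 e2
Answer: 14/5 + 166/5*e1 - 581/25*e2 + 4*e1 e2


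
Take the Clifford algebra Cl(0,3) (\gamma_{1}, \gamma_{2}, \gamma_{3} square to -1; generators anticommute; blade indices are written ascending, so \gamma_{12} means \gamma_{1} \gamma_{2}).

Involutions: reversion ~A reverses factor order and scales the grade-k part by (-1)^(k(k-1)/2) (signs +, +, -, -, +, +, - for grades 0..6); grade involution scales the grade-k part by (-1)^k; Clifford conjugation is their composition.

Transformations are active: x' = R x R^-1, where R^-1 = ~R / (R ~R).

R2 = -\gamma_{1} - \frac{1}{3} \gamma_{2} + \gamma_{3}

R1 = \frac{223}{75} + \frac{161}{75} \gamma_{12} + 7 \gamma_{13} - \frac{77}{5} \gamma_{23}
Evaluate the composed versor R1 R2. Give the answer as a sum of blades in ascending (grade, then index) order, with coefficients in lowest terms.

Distribute over the terms of R2 (each basis-blade product reordered to ascending indices, repeated generators contracted through their squares):
R1 (-\gamma_{1}) = -\frac{223}{75} \gamma_{1} - \frac{161}{75} \gamma_{2} - 7 \gamma_{3} + \frac{77}{5} \gamma_{123}
R1 (-\frac{1}{3} \gamma_{2}) = \frac{161}{225} \gamma_{1} - \frac{223}{225} \gamma_{2} + \frac{77}{15} \gamma_{3} + \frac{7}{3} \gamma_{123}
R1 (\gamma_{3}) = -7 \gamma_{1} + \frac{77}{5} \gamma_{2} + \frac{223}{75} \gamma_{3} + \frac{161}{75} \gamma_{123}
Summing the partial products and collecting blades:
Answer: -\frac{2083}{225} \gamma_{1} + \frac{2759}{225} \gamma_{2} + \frac{83}{75} \gamma_{3} + \frac{497}{25} \gamma_{123}


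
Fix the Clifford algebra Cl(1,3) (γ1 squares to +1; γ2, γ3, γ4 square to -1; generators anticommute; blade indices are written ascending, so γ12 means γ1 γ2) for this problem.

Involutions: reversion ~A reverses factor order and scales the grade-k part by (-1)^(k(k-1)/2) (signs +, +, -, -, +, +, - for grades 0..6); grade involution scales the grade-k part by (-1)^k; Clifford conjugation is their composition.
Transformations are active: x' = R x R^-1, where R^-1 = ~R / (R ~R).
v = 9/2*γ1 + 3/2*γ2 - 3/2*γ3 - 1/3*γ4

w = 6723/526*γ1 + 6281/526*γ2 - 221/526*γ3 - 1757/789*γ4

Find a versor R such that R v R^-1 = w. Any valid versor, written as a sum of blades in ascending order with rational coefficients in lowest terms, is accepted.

The midline construction: v and w both square to 563/36, so reflecting in their sum 4545/263*γ1 + 3535/263*γ2 - 505/263*γ3 - 2020/789*γ4 exchanges them.
Answer: 4545/263*γ1 + 3535/263*γ2 - 505/263*γ3 - 2020/789*γ4


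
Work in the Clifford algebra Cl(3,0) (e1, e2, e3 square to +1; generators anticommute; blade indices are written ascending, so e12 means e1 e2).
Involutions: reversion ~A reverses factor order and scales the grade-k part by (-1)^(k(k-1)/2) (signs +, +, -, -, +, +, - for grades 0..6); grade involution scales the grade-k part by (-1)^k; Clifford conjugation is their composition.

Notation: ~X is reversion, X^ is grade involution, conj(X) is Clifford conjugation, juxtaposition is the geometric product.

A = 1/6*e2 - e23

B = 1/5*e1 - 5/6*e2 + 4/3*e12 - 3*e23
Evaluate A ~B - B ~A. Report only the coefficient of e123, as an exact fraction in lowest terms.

first term: 103/36 + 2/9*e1 - 1/3*e3 - 1/30*e12 - 4/3*e13 - 1/5*e123
second term: 103/36 + 2/9*e1 - 1/3*e3 + 1/30*e12 + 4/3*e13 + 1/5*e123
Answer: -2/5


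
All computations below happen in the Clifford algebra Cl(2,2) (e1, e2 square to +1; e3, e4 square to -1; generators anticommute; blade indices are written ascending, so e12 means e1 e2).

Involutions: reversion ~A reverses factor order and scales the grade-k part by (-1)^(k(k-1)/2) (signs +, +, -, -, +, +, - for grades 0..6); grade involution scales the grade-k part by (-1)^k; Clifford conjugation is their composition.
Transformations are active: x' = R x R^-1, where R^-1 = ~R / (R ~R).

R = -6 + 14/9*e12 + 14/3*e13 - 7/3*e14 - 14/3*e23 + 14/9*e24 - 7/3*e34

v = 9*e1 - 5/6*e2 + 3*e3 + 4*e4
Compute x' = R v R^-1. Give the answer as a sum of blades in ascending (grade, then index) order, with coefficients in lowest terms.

~R = -6 - 14/9*e12 - 14/3*e13 + 7/3*e14 + 14/3*e23 - 14/9*e24 + 7/3*e34, and R ~R = -68/9, so R^-1 = ~R / (-68/9).
R v = -1619/27*e1 - 11/9*e2 - 491/9*e3 - 235/27*e4 - 301/9*e123 + 329/18*e124 + 14/3*e134 - 385/18*e234
Answer: -16069/306*e1 + 3905/102*e2 - 6547/102*e3 + 1046/153*e4


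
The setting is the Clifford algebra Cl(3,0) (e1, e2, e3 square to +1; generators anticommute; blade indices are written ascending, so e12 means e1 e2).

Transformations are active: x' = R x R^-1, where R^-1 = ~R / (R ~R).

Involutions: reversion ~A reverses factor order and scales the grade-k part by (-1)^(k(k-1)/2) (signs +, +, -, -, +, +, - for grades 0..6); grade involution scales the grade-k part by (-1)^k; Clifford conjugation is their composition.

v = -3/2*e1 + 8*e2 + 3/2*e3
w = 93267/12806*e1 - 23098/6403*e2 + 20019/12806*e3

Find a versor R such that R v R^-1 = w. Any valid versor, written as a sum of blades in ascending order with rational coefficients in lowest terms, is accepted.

R = v + w = 37029/6403*e1 + 28126/6403*e2 + 19614/6403*e3 works: the equal norms (137/2) guarantee its sandwich swaps v into w.
Answer: 37029/6403*e1 + 28126/6403*e2 + 19614/6403*e3


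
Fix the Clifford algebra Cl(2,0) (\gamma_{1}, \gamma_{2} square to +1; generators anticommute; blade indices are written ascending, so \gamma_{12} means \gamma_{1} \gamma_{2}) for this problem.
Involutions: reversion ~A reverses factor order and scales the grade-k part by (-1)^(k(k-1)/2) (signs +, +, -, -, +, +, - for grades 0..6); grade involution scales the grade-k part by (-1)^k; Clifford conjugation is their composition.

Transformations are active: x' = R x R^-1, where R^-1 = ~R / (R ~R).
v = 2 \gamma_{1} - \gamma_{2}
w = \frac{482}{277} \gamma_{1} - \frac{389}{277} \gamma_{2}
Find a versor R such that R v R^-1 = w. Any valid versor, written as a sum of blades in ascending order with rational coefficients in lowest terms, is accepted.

Equal squares first: v^2 = w^2 = 5. Then v + w = \frac{1036}{277} \gamma_{1} - \frac{666}{277} \gamma_{2} is a versor taking v to w, provided it is invertible.
Answer: \frac{1036}{277} \gamma_{1} - \frac{666}{277} \gamma_{2}


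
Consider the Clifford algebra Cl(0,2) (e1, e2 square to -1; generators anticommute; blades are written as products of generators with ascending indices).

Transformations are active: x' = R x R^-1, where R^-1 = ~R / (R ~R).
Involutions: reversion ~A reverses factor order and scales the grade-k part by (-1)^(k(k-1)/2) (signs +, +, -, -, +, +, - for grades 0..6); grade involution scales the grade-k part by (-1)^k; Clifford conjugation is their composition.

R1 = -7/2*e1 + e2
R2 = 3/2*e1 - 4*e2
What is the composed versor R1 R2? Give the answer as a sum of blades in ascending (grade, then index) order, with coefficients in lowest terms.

Distribute over the terms of R1 (each basis-blade product reordered to ascending indices, repeated generators contracted through their squares):
(-7/2*e1) R2 = 21/4 + 14*e1 e2
(e2) R2 = 4 - 3/2*e1 e2
Summing the partial products and collecting blades:
Answer: 37/4 + 25/2*e1 e2


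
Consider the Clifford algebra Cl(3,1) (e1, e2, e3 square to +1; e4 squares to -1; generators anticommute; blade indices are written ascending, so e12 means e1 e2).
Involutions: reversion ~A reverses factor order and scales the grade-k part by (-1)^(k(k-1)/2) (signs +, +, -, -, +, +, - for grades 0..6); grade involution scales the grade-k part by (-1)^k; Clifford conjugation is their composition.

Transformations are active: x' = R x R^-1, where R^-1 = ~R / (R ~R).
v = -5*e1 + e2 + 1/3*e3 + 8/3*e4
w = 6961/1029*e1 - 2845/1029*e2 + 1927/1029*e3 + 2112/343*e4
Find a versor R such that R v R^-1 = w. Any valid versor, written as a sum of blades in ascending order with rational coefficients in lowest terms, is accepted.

The midline construction: v and w both square to 19, so reflecting in their sum 1816/1029*e1 - 1816/1029*e2 + 2270/1029*e3 + 9080/1029*e4 exchanges them.
Answer: 1816/1029*e1 - 1816/1029*e2 + 2270/1029*e3 + 9080/1029*e4


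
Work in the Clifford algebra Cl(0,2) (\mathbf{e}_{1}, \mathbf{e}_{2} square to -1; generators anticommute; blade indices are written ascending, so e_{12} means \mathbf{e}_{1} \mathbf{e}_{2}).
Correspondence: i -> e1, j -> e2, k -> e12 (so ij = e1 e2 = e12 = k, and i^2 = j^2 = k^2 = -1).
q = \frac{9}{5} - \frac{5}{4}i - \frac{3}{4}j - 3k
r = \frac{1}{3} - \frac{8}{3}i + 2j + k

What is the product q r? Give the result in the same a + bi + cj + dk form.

In blades: q = \frac{9}{5} - \frac{5}{4} e_{1} - \frac{3}{4} e_{2} - 3 e_{12}, r = \frac{1}{3} - \frac{8}{3} e_{1} + 2 e_{2} + e_{12}.
Distribute q over r term by term (generator squares from the signature, products reordered to ascending indices): (\frac{9}{5})*r = \frac{3}{5} - \frac{24}{5} e_{1} + \frac{18}{5} e_{2} + \frac{9}{5} e_{12}; (-\frac{5}{4} e_{1})*r = -\frac{10}{3} - \frac{5}{12} e_{1} + \frac{5}{4} e_{2} - \frac{5}{2} e_{12}; (-\frac{3}{4} e_{2})*r = \frac{3}{2} - \frac{3}{4} e_{1} - \frac{1}{4} e_{2} - 2 e_{12}; (-3 e_{12})*r = 3 + 6 e_{1} + 8 e_{2} - e_{12}.
Sum: \frac{53}{30} + \frac{1}{30} e_{1} + \frac{63}{5} e_{2} - \frac{37}{10} e_{12}; translating back through the correspondence:
Answer: \frac{53}{30} + \frac{1}{30}i + \frac{63}{5}j - \frac{37}{10}k


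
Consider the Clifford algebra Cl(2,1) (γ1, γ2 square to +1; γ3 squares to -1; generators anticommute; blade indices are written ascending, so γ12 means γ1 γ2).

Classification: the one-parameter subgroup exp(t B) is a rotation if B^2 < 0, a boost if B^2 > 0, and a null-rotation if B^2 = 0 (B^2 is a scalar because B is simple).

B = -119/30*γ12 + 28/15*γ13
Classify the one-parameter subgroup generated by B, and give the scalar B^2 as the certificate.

B^2 term by term: the squares give (-119/30)^2*(γ12)^2 + (28/15)^2*(γ13)^2 = 14161/900*(-1) + 784/225*(+1) = -49/4 (each basis 2-blade squares to minus the product of its generators' squares); cross terms between blades sharing an index anticommute and cancel. So B^2 = -49/4.
Answer: rotation, certificate B^2 = -49/4. Key observation: B^2 = -49/4 is a conjugation invariant, so its sign decides the class regardless of the surface form of B.


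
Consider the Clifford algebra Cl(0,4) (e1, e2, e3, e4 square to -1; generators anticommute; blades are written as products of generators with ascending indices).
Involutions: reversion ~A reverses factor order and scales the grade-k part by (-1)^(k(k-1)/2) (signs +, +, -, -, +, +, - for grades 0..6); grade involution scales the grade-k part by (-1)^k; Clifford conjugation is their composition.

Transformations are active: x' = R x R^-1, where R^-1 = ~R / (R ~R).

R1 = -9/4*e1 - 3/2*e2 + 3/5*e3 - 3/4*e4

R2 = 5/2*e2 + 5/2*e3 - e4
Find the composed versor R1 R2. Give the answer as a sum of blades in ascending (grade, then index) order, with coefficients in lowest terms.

Distribute over the terms of R2 (each basis-blade product reordered to ascending indices, repeated generators contracted through their squares):
R1 (5/2*e2) = 15/4 - 45/8*e1 e2 - 3/2*e2 e3 + 15/8*e2 e4
R1 (5/2*e3) = -3/2 - 45/8*e1 e3 - 15/4*e2 e3 + 15/8*e3 e4
R1 (-e4) = -3/4 + 9/4*e1 e4 + 3/2*e2 e4 - 3/5*e3 e4
Summing the partial products and collecting blades:
Answer: 3/2 - 45/8*e1 e2 - 45/8*e1 e3 + 9/4*e1 e4 - 21/4*e2 e3 + 27/8*e2 e4 + 51/40*e3 e4


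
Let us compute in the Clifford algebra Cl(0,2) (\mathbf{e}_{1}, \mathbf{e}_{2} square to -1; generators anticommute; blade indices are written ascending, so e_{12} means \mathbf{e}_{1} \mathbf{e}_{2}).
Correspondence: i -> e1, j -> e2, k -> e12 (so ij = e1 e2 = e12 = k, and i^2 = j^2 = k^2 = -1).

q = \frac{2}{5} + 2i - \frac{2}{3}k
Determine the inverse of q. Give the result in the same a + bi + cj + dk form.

In blades: q = \frac{2}{5} + 2 e_{1} - \frac{2}{3} e_{12}.
With qbar = \frac{2}{5} - 2 e_{1} + \frac{2}{3} e_{12} (scalar fixed, mapped units negated), q qbar = \frac{1036}{225} (the sum of squared coefficients), so q^-1 = qbar / (\frac{1036}{225}) = \frac{45}{518} - \frac{225}{518} e_{1} + \frac{75}{518} e_{12}; translating back:
Answer: \frac{45}{518} - \frac{225}{518}i + \frac{75}{518}k


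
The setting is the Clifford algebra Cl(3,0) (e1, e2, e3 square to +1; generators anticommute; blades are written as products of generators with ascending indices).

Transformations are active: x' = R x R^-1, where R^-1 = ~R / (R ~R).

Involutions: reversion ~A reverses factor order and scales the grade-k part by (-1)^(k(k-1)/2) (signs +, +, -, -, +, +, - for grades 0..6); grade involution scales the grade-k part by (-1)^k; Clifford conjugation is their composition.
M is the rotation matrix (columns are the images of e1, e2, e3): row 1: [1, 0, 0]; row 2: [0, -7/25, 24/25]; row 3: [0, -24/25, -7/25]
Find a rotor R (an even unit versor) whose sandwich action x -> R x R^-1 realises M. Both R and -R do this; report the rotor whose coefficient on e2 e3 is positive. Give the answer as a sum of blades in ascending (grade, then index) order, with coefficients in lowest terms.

Method: write R = a + b12*e1 e2 + b13*e1 e3 + b23*e2 e3 with a^2 + b12^2 + b13^2 + b23^2 = 1 (so R^-1 = ~R). Expanding the columns R e_j ~R gives tr M = 4a^2 - 1 and, from the antisymmetric part, M21 - M12 = -4a*b12, M13 - M31 = 4a*b13, M32 - M23 = -4a*b23.
Here tr M = 11/25, so a^2 = (1 + tr M)/4 = 9/25 and a = ±3/5. Taking a = 3/5: M21 - M12 = 0, M13 - M31 = 0, M32 - M23 = -48/25, giving b12 = 0, b13 = 0, b23 = 4/5, i.e. R = 3/5 + 4/5*e2 e3.
Its e2 e3 coefficient is already positive.
Answer: 3/5 + 4/5*e2 e3. Why the constraint matters: R and -R act identically through the sandwich — M has trace 11/25 either way — so only the sign condition on e2 e3 picks one of the two preimages.


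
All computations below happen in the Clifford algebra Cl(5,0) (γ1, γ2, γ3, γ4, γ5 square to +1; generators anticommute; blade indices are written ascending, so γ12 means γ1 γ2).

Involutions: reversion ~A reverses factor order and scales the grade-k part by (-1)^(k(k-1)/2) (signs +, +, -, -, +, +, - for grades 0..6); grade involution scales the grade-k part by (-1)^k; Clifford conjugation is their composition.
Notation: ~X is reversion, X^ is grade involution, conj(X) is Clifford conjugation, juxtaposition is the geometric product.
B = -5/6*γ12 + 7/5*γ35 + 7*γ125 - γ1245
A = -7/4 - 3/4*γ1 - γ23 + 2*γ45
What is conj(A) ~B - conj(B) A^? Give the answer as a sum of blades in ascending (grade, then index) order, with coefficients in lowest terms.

first term: 5/8*γ2 - 83/24*γ12 - 5/6*γ13 - 133/20*γ25 + 14/5*γ34 + 49/20*γ35 + 14*γ124 + 49/4*γ125 + 119/20*γ135 - 3/4*γ245 + 1/12*γ1245 + γ1345
second term: -5/8*γ2 + 13/24*γ12 - 5/6*γ13 + 77/20*γ25 + 14/5*γ34 + 49/20*γ35 - 14*γ124 - 49/4*γ125 - 161/20*γ135 + 3/4*γ245 + 41/12*γ1245 + γ1345
Answer: 5/4*γ2 - 4*γ12 - 21/2*γ25 + 28*γ124 + 49/2*γ125 + 14*γ135 - 3/2*γ245 - 10/3*γ1245


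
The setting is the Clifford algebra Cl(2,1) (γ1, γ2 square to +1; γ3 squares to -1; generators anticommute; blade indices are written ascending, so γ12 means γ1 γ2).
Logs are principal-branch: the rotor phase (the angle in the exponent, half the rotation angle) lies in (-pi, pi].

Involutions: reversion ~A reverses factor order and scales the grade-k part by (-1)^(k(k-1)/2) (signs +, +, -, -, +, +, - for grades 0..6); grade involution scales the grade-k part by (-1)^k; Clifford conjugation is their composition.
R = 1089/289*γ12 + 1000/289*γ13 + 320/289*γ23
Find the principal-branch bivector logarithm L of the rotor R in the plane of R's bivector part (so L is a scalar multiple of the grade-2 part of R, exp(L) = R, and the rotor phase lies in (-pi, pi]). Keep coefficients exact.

The scalar part of R is 0, which pins the rotor phase on the principal branch; dividing the bivector part by the sine of that phase recovers the unit plane, and L is the phase times that plane.
Concretely: cos(phase) = 0 gives phase = ±pi/2, and since phase/sin(phase) is even the sign is immaterial: L = (phase/sin(phase)) * <R>_2 = (pi/2) * <R>_2.
Answer: 1089*pi/578*γ12 + 500*pi/289*γ13 + 160*pi/289*γ23
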